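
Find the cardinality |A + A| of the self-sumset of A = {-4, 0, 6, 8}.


A + A = {a + a' : a, a' ∈ A}; |A| = 4.
General bounds: 2|A| - 1 ≤ |A + A| ≤ |A|(|A|+1)/2, i.e. 7 ≤ |A + A| ≤ 10.
Lower bound 2|A|-1 is attained iff A is an arithmetic progression.
Enumerate sums a + a' for a ≤ a' (symmetric, so this suffices):
a = -4: -4+-4=-8, -4+0=-4, -4+6=2, -4+8=4
a = 0: 0+0=0, 0+6=6, 0+8=8
a = 6: 6+6=12, 6+8=14
a = 8: 8+8=16
Distinct sums: {-8, -4, 0, 2, 4, 6, 8, 12, 14, 16}
|A + A| = 10

|A + A| = 10


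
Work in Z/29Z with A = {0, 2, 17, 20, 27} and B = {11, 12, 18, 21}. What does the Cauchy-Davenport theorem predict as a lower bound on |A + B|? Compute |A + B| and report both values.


Cauchy-Davenport: |A + B| ≥ min(p, |A| + |B| - 1) for A, B nonempty in Z/pZ.
|A| = 5, |B| = 4, p = 29.
CD lower bound = min(29, 5 + 4 - 1) = min(29, 8) = 8.
Compute A + B mod 29 directly:
a = 0: 0+11=11, 0+12=12, 0+18=18, 0+21=21
a = 2: 2+11=13, 2+12=14, 2+18=20, 2+21=23
a = 17: 17+11=28, 17+12=0, 17+18=6, 17+21=9
a = 20: 20+11=2, 20+12=3, 20+18=9, 20+21=12
a = 27: 27+11=9, 27+12=10, 27+18=16, 27+21=19
A + B = {0, 2, 3, 6, 9, 10, 11, 12, 13, 14, 16, 18, 19, 20, 21, 23, 28}, so |A + B| = 17.
Verify: 17 ≥ 8? Yes ✓.

CD lower bound = 8, actual |A + B| = 17.


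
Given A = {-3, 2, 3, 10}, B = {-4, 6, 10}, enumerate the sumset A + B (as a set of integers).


A + B = {a + b : a ∈ A, b ∈ B}.
Enumerate all |A|·|B| = 4·3 = 12 pairs (a, b) and collect distinct sums.
a = -3: -3+-4=-7, -3+6=3, -3+10=7
a = 2: 2+-4=-2, 2+6=8, 2+10=12
a = 3: 3+-4=-1, 3+6=9, 3+10=13
a = 10: 10+-4=6, 10+6=16, 10+10=20
Collecting distinct sums: A + B = {-7, -2, -1, 3, 6, 7, 8, 9, 12, 13, 16, 20}
|A + B| = 12

A + B = {-7, -2, -1, 3, 6, 7, 8, 9, 12, 13, 16, 20}


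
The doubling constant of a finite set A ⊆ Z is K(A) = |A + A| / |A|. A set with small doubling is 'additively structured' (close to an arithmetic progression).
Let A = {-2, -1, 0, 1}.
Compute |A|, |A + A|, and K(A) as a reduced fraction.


|A| = 4.
Compute A + A by enumerating all 16 pairs.
A + A = {-4, -3, -2, -1, 0, 1, 2}, so |A + A| = 7.
K = |A + A| / |A| = 7/4 (already in lowest terms) ≈ 1.7500.
Reference: AP of size 4 gives K = 7/4 ≈ 1.7500; a fully generic set of size 4 gives K ≈ 2.5000.

|A| = 4, |A + A| = 7, K = 7/4.


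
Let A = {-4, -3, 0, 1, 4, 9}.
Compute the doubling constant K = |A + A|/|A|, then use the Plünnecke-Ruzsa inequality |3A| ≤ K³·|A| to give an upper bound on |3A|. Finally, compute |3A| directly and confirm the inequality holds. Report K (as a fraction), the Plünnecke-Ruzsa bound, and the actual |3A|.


|A| = 6.
Step 1: Compute A + A by enumerating all 36 pairs.
A + A = {-8, -7, -6, -4, -3, -2, 0, 1, 2, 4, 5, 6, 8, 9, 10, 13, 18}, so |A + A| = 17.
Step 2: Doubling constant K = |A + A|/|A| = 17/6 = 17/6 ≈ 2.8333.
Step 3: Plünnecke-Ruzsa gives |3A| ≤ K³·|A| = (2.8333)³ · 6 ≈ 136.4722.
Step 4: Compute 3A = A + A + A directly by enumerating all triples (a,b,c) ∈ A³; |3A| = 33.
Step 5: Check 33 ≤ 136.4722? Yes ✓.

K = 17/6, Plünnecke-Ruzsa bound K³|A| ≈ 136.4722, |3A| = 33, inequality holds.


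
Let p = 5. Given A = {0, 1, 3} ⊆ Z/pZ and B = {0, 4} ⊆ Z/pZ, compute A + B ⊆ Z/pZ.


Work in Z/5Z: reduce every sum a + b modulo 5.
Enumerate all 6 pairs:
a = 0: 0+0=0, 0+4=4
a = 1: 1+0=1, 1+4=0
a = 3: 3+0=3, 3+4=2
Distinct residues collected: {0, 1, 2, 3, 4}
|A + B| = 5 (out of 5 total residues).

A + B = {0, 1, 2, 3, 4}


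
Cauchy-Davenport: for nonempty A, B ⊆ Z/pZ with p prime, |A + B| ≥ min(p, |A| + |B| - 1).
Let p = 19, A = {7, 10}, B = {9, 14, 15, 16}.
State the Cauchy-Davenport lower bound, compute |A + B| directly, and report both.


Cauchy-Davenport: |A + B| ≥ min(p, |A| + |B| - 1) for A, B nonempty in Z/pZ.
|A| = 2, |B| = 4, p = 19.
CD lower bound = min(19, 2 + 4 - 1) = min(19, 5) = 5.
Compute A + B mod 19 directly:
a = 7: 7+9=16, 7+14=2, 7+15=3, 7+16=4
a = 10: 10+9=0, 10+14=5, 10+15=6, 10+16=7
A + B = {0, 2, 3, 4, 5, 6, 7, 16}, so |A + B| = 8.
Verify: 8 ≥ 5? Yes ✓.

CD lower bound = 5, actual |A + B| = 8.


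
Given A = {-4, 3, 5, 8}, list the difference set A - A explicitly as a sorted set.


A - A = {a - a' : a, a' ∈ A}.
Compute a - a' for each ordered pair (a, a'):
a = -4: -4--4=0, -4-3=-7, -4-5=-9, -4-8=-12
a = 3: 3--4=7, 3-3=0, 3-5=-2, 3-8=-5
a = 5: 5--4=9, 5-3=2, 5-5=0, 5-8=-3
a = 8: 8--4=12, 8-3=5, 8-5=3, 8-8=0
Collecting distinct values (and noting 0 appears from a-a):
A - A = {-12, -9, -7, -5, -3, -2, 0, 2, 3, 5, 7, 9, 12}
|A - A| = 13

A - A = {-12, -9, -7, -5, -3, -2, 0, 2, 3, 5, 7, 9, 12}


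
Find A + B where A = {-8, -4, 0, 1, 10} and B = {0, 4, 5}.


A + B = {a + b : a ∈ A, b ∈ B}.
Enumerate all |A|·|B| = 5·3 = 15 pairs (a, b) and collect distinct sums.
a = -8: -8+0=-8, -8+4=-4, -8+5=-3
a = -4: -4+0=-4, -4+4=0, -4+5=1
a = 0: 0+0=0, 0+4=4, 0+5=5
a = 1: 1+0=1, 1+4=5, 1+5=6
a = 10: 10+0=10, 10+4=14, 10+5=15
Collecting distinct sums: A + B = {-8, -4, -3, 0, 1, 4, 5, 6, 10, 14, 15}
|A + B| = 11

A + B = {-8, -4, -3, 0, 1, 4, 5, 6, 10, 14, 15}


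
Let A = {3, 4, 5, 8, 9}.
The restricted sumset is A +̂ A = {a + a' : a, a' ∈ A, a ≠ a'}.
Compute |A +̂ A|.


Restricted sumset: A +̂ A = {a + a' : a ∈ A, a' ∈ A, a ≠ a'}.
Equivalently, take A + A and drop any sum 2a that is achievable ONLY as a + a for a ∈ A (i.e. sums representable only with equal summands).
Enumerate pairs (a, a') with a < a' (symmetric, so each unordered pair gives one sum; this covers all a ≠ a'):
  3 + 4 = 7
  3 + 5 = 8
  3 + 8 = 11
  3 + 9 = 12
  4 + 5 = 9
  4 + 8 = 12
  4 + 9 = 13
  5 + 8 = 13
  5 + 9 = 14
  8 + 9 = 17
Collected distinct sums: {7, 8, 9, 11, 12, 13, 14, 17}
|A +̂ A| = 8
(Reference bound: |A +̂ A| ≥ 2|A| - 3 for |A| ≥ 2, with |A| = 5 giving ≥ 7.)

|A +̂ A| = 8


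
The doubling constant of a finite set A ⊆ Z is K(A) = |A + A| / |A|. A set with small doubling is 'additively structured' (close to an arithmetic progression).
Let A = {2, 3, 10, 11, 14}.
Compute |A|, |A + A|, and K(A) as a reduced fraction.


|A| = 5.
Compute A + A by enumerating all 25 pairs.
A + A = {4, 5, 6, 12, 13, 14, 16, 17, 20, 21, 22, 24, 25, 28}, so |A + A| = 14.
K = |A + A| / |A| = 14/5 (already in lowest terms) ≈ 2.8000.
Reference: AP of size 5 gives K = 9/5 ≈ 1.8000; a fully generic set of size 5 gives K ≈ 3.0000.

|A| = 5, |A + A| = 14, K = 14/5.


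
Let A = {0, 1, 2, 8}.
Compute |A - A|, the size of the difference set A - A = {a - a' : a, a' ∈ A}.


A - A = {a - a' : a, a' ∈ A}; |A| = 4.
Bounds: 2|A|-1 ≤ |A - A| ≤ |A|² - |A| + 1, i.e. 7 ≤ |A - A| ≤ 13.
Note: 0 ∈ A - A always (from a - a). The set is symmetric: if d ∈ A - A then -d ∈ A - A.
Enumerate nonzero differences d = a - a' with a > a' (then include -d):
Positive differences: {1, 2, 6, 7, 8}
Full difference set: {0} ∪ (positive diffs) ∪ (negative diffs).
|A - A| = 1 + 2·5 = 11 (matches direct enumeration: 11).

|A - A| = 11


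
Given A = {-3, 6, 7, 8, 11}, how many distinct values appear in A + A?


A + A = {a + a' : a, a' ∈ A}; |A| = 5.
General bounds: 2|A| - 1 ≤ |A + A| ≤ |A|(|A|+1)/2, i.e. 9 ≤ |A + A| ≤ 15.
Lower bound 2|A|-1 is attained iff A is an arithmetic progression.
Enumerate sums a + a' for a ≤ a' (symmetric, so this suffices):
a = -3: -3+-3=-6, -3+6=3, -3+7=4, -3+8=5, -3+11=8
a = 6: 6+6=12, 6+7=13, 6+8=14, 6+11=17
a = 7: 7+7=14, 7+8=15, 7+11=18
a = 8: 8+8=16, 8+11=19
a = 11: 11+11=22
Distinct sums: {-6, 3, 4, 5, 8, 12, 13, 14, 15, 16, 17, 18, 19, 22}
|A + A| = 14

|A + A| = 14


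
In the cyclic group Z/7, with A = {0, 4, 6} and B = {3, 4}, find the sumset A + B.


Work in Z/7Z: reduce every sum a + b modulo 7.
Enumerate all 6 pairs:
a = 0: 0+3=3, 0+4=4
a = 4: 4+3=0, 4+4=1
a = 6: 6+3=2, 6+4=3
Distinct residues collected: {0, 1, 2, 3, 4}
|A + B| = 5 (out of 7 total residues).

A + B = {0, 1, 2, 3, 4}


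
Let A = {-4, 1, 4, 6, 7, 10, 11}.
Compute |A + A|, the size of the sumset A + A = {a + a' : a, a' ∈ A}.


A + A = {a + a' : a, a' ∈ A}; |A| = 7.
General bounds: 2|A| - 1 ≤ |A + A| ≤ |A|(|A|+1)/2, i.e. 13 ≤ |A + A| ≤ 28.
Lower bound 2|A|-1 is attained iff A is an arithmetic progression.
Enumerate sums a + a' for a ≤ a' (symmetric, so this suffices):
a = -4: -4+-4=-8, -4+1=-3, -4+4=0, -4+6=2, -4+7=3, -4+10=6, -4+11=7
a = 1: 1+1=2, 1+4=5, 1+6=7, 1+7=8, 1+10=11, 1+11=12
a = 4: 4+4=8, 4+6=10, 4+7=11, 4+10=14, 4+11=15
a = 6: 6+6=12, 6+7=13, 6+10=16, 6+11=17
a = 7: 7+7=14, 7+10=17, 7+11=18
a = 10: 10+10=20, 10+11=21
a = 11: 11+11=22
Distinct sums: {-8, -3, 0, 2, 3, 5, 6, 7, 8, 10, 11, 12, 13, 14, 15, 16, 17, 18, 20, 21, 22}
|A + A| = 21

|A + A| = 21


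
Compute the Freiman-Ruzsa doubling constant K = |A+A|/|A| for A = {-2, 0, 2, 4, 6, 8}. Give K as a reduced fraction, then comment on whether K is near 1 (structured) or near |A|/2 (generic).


|A| = 6.
Compute A + A by enumerating all 36 pairs.
A + A = {-4, -2, 0, 2, 4, 6, 8, 10, 12, 14, 16}, so |A + A| = 11.
K = |A + A| / |A| = 11/6 (already in lowest terms) ≈ 1.8333.
Reference: AP of size 6 gives K = 11/6 ≈ 1.8333; a fully generic set of size 6 gives K ≈ 3.5000.

|A| = 6, |A + A| = 11, K = 11/6.


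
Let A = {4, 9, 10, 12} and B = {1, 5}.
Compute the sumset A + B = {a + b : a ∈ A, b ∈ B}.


A + B = {a + b : a ∈ A, b ∈ B}.
Enumerate all |A|·|B| = 4·2 = 8 pairs (a, b) and collect distinct sums.
a = 4: 4+1=5, 4+5=9
a = 9: 9+1=10, 9+5=14
a = 10: 10+1=11, 10+5=15
a = 12: 12+1=13, 12+5=17
Collecting distinct sums: A + B = {5, 9, 10, 11, 13, 14, 15, 17}
|A + B| = 8

A + B = {5, 9, 10, 11, 13, 14, 15, 17}


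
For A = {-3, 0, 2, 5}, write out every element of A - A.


A - A = {a - a' : a, a' ∈ A}.
Compute a - a' for each ordered pair (a, a'):
a = -3: -3--3=0, -3-0=-3, -3-2=-5, -3-5=-8
a = 0: 0--3=3, 0-0=0, 0-2=-2, 0-5=-5
a = 2: 2--3=5, 2-0=2, 2-2=0, 2-5=-3
a = 5: 5--3=8, 5-0=5, 5-2=3, 5-5=0
Collecting distinct values (and noting 0 appears from a-a):
A - A = {-8, -5, -3, -2, 0, 2, 3, 5, 8}
|A - A| = 9

A - A = {-8, -5, -3, -2, 0, 2, 3, 5, 8}


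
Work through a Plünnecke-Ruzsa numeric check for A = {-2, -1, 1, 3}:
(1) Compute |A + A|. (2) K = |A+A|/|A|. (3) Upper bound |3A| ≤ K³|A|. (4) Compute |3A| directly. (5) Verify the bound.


|A| = 4.
Step 1: Compute A + A by enumerating all 16 pairs.
A + A = {-4, -3, -2, -1, 0, 1, 2, 4, 6}, so |A + A| = 9.
Step 2: Doubling constant K = |A + A|/|A| = 9/4 = 9/4 ≈ 2.2500.
Step 3: Plünnecke-Ruzsa gives |3A| ≤ K³·|A| = (2.2500)³ · 4 ≈ 45.5625.
Step 4: Compute 3A = A + A + A directly by enumerating all triples (a,b,c) ∈ A³; |3A| = 14.
Step 5: Check 14 ≤ 45.5625? Yes ✓.

K = 9/4, Plünnecke-Ruzsa bound K³|A| ≈ 45.5625, |3A| = 14, inequality holds.


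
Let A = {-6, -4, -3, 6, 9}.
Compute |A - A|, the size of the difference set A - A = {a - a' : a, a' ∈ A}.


A - A = {a - a' : a, a' ∈ A}; |A| = 5.
Bounds: 2|A|-1 ≤ |A - A| ≤ |A|² - |A| + 1, i.e. 9 ≤ |A - A| ≤ 21.
Note: 0 ∈ A - A always (from a - a). The set is symmetric: if d ∈ A - A then -d ∈ A - A.
Enumerate nonzero differences d = a - a' with a > a' (then include -d):
Positive differences: {1, 2, 3, 9, 10, 12, 13, 15}
Full difference set: {0} ∪ (positive diffs) ∪ (negative diffs).
|A - A| = 1 + 2·8 = 17 (matches direct enumeration: 17).

|A - A| = 17


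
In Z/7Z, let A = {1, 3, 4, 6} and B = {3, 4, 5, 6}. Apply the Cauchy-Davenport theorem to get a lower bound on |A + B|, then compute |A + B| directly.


Cauchy-Davenport: |A + B| ≥ min(p, |A| + |B| - 1) for A, B nonempty in Z/pZ.
|A| = 4, |B| = 4, p = 7.
CD lower bound = min(7, 4 + 4 - 1) = min(7, 7) = 7.
Compute A + B mod 7 directly:
a = 1: 1+3=4, 1+4=5, 1+5=6, 1+6=0
a = 3: 3+3=6, 3+4=0, 3+5=1, 3+6=2
a = 4: 4+3=0, 4+4=1, 4+5=2, 4+6=3
a = 6: 6+3=2, 6+4=3, 6+5=4, 6+6=5
A + B = {0, 1, 2, 3, 4, 5, 6}, so |A + B| = 7.
Verify: 7 ≥ 7? Yes ✓.

CD lower bound = 7, actual |A + B| = 7.


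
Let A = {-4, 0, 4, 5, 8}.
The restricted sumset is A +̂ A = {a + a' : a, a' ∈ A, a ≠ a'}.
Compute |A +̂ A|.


Restricted sumset: A +̂ A = {a + a' : a ∈ A, a' ∈ A, a ≠ a'}.
Equivalently, take A + A and drop any sum 2a that is achievable ONLY as a + a for a ∈ A (i.e. sums representable only with equal summands).
Enumerate pairs (a, a') with a < a' (symmetric, so each unordered pair gives one sum; this covers all a ≠ a'):
  -4 + 0 = -4
  -4 + 4 = 0
  -4 + 5 = 1
  -4 + 8 = 4
  0 + 4 = 4
  0 + 5 = 5
  0 + 8 = 8
  4 + 5 = 9
  4 + 8 = 12
  5 + 8 = 13
Collected distinct sums: {-4, 0, 1, 4, 5, 8, 9, 12, 13}
|A +̂ A| = 9
(Reference bound: |A +̂ A| ≥ 2|A| - 3 for |A| ≥ 2, with |A| = 5 giving ≥ 7.)

|A +̂ A| = 9


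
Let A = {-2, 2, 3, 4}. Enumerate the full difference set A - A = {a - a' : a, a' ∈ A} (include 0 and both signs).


A - A = {a - a' : a, a' ∈ A}.
Compute a - a' for each ordered pair (a, a'):
a = -2: -2--2=0, -2-2=-4, -2-3=-5, -2-4=-6
a = 2: 2--2=4, 2-2=0, 2-3=-1, 2-4=-2
a = 3: 3--2=5, 3-2=1, 3-3=0, 3-4=-1
a = 4: 4--2=6, 4-2=2, 4-3=1, 4-4=0
Collecting distinct values (and noting 0 appears from a-a):
A - A = {-6, -5, -4, -2, -1, 0, 1, 2, 4, 5, 6}
|A - A| = 11

A - A = {-6, -5, -4, -2, -1, 0, 1, 2, 4, 5, 6}


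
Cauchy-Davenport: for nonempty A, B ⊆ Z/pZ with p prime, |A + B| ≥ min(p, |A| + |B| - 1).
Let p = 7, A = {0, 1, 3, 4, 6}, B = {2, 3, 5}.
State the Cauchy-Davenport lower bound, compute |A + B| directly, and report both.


Cauchy-Davenport: |A + B| ≥ min(p, |A| + |B| - 1) for A, B nonempty in Z/pZ.
|A| = 5, |B| = 3, p = 7.
CD lower bound = min(7, 5 + 3 - 1) = min(7, 7) = 7.
Compute A + B mod 7 directly:
a = 0: 0+2=2, 0+3=3, 0+5=5
a = 1: 1+2=3, 1+3=4, 1+5=6
a = 3: 3+2=5, 3+3=6, 3+5=1
a = 4: 4+2=6, 4+3=0, 4+5=2
a = 6: 6+2=1, 6+3=2, 6+5=4
A + B = {0, 1, 2, 3, 4, 5, 6}, so |A + B| = 7.
Verify: 7 ≥ 7? Yes ✓.

CD lower bound = 7, actual |A + B| = 7.


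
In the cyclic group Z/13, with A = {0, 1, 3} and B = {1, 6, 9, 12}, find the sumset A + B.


Work in Z/13Z: reduce every sum a + b modulo 13.
Enumerate all 12 pairs:
a = 0: 0+1=1, 0+6=6, 0+9=9, 0+12=12
a = 1: 1+1=2, 1+6=7, 1+9=10, 1+12=0
a = 3: 3+1=4, 3+6=9, 3+9=12, 3+12=2
Distinct residues collected: {0, 1, 2, 4, 6, 7, 9, 10, 12}
|A + B| = 9 (out of 13 total residues).

A + B = {0, 1, 2, 4, 6, 7, 9, 10, 12}


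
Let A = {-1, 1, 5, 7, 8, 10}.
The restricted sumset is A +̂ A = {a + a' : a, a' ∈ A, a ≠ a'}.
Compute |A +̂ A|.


Restricted sumset: A +̂ A = {a + a' : a ∈ A, a' ∈ A, a ≠ a'}.
Equivalently, take A + A and drop any sum 2a that is achievable ONLY as a + a for a ∈ A (i.e. sums representable only with equal summands).
Enumerate pairs (a, a') with a < a' (symmetric, so each unordered pair gives one sum; this covers all a ≠ a'):
  -1 + 1 = 0
  -1 + 5 = 4
  -1 + 7 = 6
  -1 + 8 = 7
  -1 + 10 = 9
  1 + 5 = 6
  1 + 7 = 8
  1 + 8 = 9
  1 + 10 = 11
  5 + 7 = 12
  5 + 8 = 13
  5 + 10 = 15
  7 + 8 = 15
  7 + 10 = 17
  8 + 10 = 18
Collected distinct sums: {0, 4, 6, 7, 8, 9, 11, 12, 13, 15, 17, 18}
|A +̂ A| = 12
(Reference bound: |A +̂ A| ≥ 2|A| - 3 for |A| ≥ 2, with |A| = 6 giving ≥ 9.)

|A +̂ A| = 12


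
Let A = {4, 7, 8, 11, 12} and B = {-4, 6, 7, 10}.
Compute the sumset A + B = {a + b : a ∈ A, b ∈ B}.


A + B = {a + b : a ∈ A, b ∈ B}.
Enumerate all |A|·|B| = 5·4 = 20 pairs (a, b) and collect distinct sums.
a = 4: 4+-4=0, 4+6=10, 4+7=11, 4+10=14
a = 7: 7+-4=3, 7+6=13, 7+7=14, 7+10=17
a = 8: 8+-4=4, 8+6=14, 8+7=15, 8+10=18
a = 11: 11+-4=7, 11+6=17, 11+7=18, 11+10=21
a = 12: 12+-4=8, 12+6=18, 12+7=19, 12+10=22
Collecting distinct sums: A + B = {0, 3, 4, 7, 8, 10, 11, 13, 14, 15, 17, 18, 19, 21, 22}
|A + B| = 15

A + B = {0, 3, 4, 7, 8, 10, 11, 13, 14, 15, 17, 18, 19, 21, 22}


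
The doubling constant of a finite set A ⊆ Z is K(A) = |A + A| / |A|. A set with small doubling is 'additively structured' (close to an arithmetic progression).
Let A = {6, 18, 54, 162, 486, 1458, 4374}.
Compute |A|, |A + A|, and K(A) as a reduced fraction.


|A| = 7.
Compute A + A by enumerating all 49 pairs.
A + A = {12, 24, 36, 60, 72, 108, 168, 180, 216, 324, 492, 504, 540, 648, 972, 1464, 1476, 1512, 1620, 1944, 2916, 4380, 4392, 4428, 4536, 4860, 5832, 8748}, so |A + A| = 28.
K = |A + A| / |A| = 28/7 = 4/1 ≈ 4.0000.
Reference: AP of size 7 gives K = 13/7 ≈ 1.8571; a fully generic set of size 7 gives K ≈ 4.0000.

|A| = 7, |A + A| = 28, K = 28/7 = 4/1.


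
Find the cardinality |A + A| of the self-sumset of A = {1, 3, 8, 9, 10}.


A + A = {a + a' : a, a' ∈ A}; |A| = 5.
General bounds: 2|A| - 1 ≤ |A + A| ≤ |A|(|A|+1)/2, i.e. 9 ≤ |A + A| ≤ 15.
Lower bound 2|A|-1 is attained iff A is an arithmetic progression.
Enumerate sums a + a' for a ≤ a' (symmetric, so this suffices):
a = 1: 1+1=2, 1+3=4, 1+8=9, 1+9=10, 1+10=11
a = 3: 3+3=6, 3+8=11, 3+9=12, 3+10=13
a = 8: 8+8=16, 8+9=17, 8+10=18
a = 9: 9+9=18, 9+10=19
a = 10: 10+10=20
Distinct sums: {2, 4, 6, 9, 10, 11, 12, 13, 16, 17, 18, 19, 20}
|A + A| = 13

|A + A| = 13


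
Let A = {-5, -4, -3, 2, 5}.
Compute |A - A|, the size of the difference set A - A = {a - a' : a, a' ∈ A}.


A - A = {a - a' : a, a' ∈ A}; |A| = 5.
Bounds: 2|A|-1 ≤ |A - A| ≤ |A|² - |A| + 1, i.e. 9 ≤ |A - A| ≤ 21.
Note: 0 ∈ A - A always (from a - a). The set is symmetric: if d ∈ A - A then -d ∈ A - A.
Enumerate nonzero differences d = a - a' with a > a' (then include -d):
Positive differences: {1, 2, 3, 5, 6, 7, 8, 9, 10}
Full difference set: {0} ∪ (positive diffs) ∪ (negative diffs).
|A - A| = 1 + 2·9 = 19 (matches direct enumeration: 19).

|A - A| = 19


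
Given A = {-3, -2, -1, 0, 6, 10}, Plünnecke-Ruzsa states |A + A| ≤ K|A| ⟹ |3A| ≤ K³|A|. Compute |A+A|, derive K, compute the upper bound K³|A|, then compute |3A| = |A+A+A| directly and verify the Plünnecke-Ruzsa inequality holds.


|A| = 6.
Step 1: Compute A + A by enumerating all 36 pairs.
A + A = {-6, -5, -4, -3, -2, -1, 0, 3, 4, 5, 6, 7, 8, 9, 10, 12, 16, 20}, so |A + A| = 18.
Step 2: Doubling constant K = |A + A|/|A| = 18/6 = 18/6 ≈ 3.0000.
Step 3: Plünnecke-Ruzsa gives |3A| ≤ K³·|A| = (3.0000)³ · 6 ≈ 162.0000.
Step 4: Compute 3A = A + A + A directly by enumerating all triples (a,b,c) ∈ A³; |3A| = 33.
Step 5: Check 33 ≤ 162.0000? Yes ✓.

K = 18/6, Plünnecke-Ruzsa bound K³|A| ≈ 162.0000, |3A| = 33, inequality holds.


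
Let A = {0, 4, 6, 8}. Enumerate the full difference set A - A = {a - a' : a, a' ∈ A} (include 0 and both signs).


A - A = {a - a' : a, a' ∈ A}.
Compute a - a' for each ordered pair (a, a'):
a = 0: 0-0=0, 0-4=-4, 0-6=-6, 0-8=-8
a = 4: 4-0=4, 4-4=0, 4-6=-2, 4-8=-4
a = 6: 6-0=6, 6-4=2, 6-6=0, 6-8=-2
a = 8: 8-0=8, 8-4=4, 8-6=2, 8-8=0
Collecting distinct values (and noting 0 appears from a-a):
A - A = {-8, -6, -4, -2, 0, 2, 4, 6, 8}
|A - A| = 9

A - A = {-8, -6, -4, -2, 0, 2, 4, 6, 8}


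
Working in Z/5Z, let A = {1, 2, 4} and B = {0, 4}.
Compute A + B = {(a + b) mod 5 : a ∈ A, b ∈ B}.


Work in Z/5Z: reduce every sum a + b modulo 5.
Enumerate all 6 pairs:
a = 1: 1+0=1, 1+4=0
a = 2: 2+0=2, 2+4=1
a = 4: 4+0=4, 4+4=3
Distinct residues collected: {0, 1, 2, 3, 4}
|A + B| = 5 (out of 5 total residues).

A + B = {0, 1, 2, 3, 4}


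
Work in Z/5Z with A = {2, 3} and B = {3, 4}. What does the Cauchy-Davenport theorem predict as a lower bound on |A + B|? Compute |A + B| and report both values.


Cauchy-Davenport: |A + B| ≥ min(p, |A| + |B| - 1) for A, B nonempty in Z/pZ.
|A| = 2, |B| = 2, p = 5.
CD lower bound = min(5, 2 + 2 - 1) = min(5, 3) = 3.
Compute A + B mod 5 directly:
a = 2: 2+3=0, 2+4=1
a = 3: 3+3=1, 3+4=2
A + B = {0, 1, 2}, so |A + B| = 3.
Verify: 3 ≥ 3? Yes ✓.

CD lower bound = 3, actual |A + B| = 3.


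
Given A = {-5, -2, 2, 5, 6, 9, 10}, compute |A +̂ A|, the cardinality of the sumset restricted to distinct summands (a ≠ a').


Restricted sumset: A +̂ A = {a + a' : a ∈ A, a' ∈ A, a ≠ a'}.
Equivalently, take A + A and drop any sum 2a that is achievable ONLY as a + a for a ∈ A (i.e. sums representable only with equal summands).
Enumerate pairs (a, a') with a < a' (symmetric, so each unordered pair gives one sum; this covers all a ≠ a'):
  -5 + -2 = -7
  -5 + 2 = -3
  -5 + 5 = 0
  -5 + 6 = 1
  -5 + 9 = 4
  -5 + 10 = 5
  -2 + 2 = 0
  -2 + 5 = 3
  -2 + 6 = 4
  -2 + 9 = 7
  -2 + 10 = 8
  2 + 5 = 7
  2 + 6 = 8
  2 + 9 = 11
  2 + 10 = 12
  5 + 6 = 11
  5 + 9 = 14
  5 + 10 = 15
  6 + 9 = 15
  6 + 10 = 16
  9 + 10 = 19
Collected distinct sums: {-7, -3, 0, 1, 3, 4, 5, 7, 8, 11, 12, 14, 15, 16, 19}
|A +̂ A| = 15
(Reference bound: |A +̂ A| ≥ 2|A| - 3 for |A| ≥ 2, with |A| = 7 giving ≥ 11.)

|A +̂ A| = 15


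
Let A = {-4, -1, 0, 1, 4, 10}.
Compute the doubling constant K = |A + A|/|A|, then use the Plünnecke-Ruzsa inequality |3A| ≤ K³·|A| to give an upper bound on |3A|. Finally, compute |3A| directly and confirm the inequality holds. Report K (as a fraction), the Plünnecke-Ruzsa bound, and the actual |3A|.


|A| = 6.
Step 1: Compute A + A by enumerating all 36 pairs.
A + A = {-8, -5, -4, -3, -2, -1, 0, 1, 2, 3, 4, 5, 6, 8, 9, 10, 11, 14, 20}, so |A + A| = 19.
Step 2: Doubling constant K = |A + A|/|A| = 19/6 = 19/6 ≈ 3.1667.
Step 3: Plünnecke-Ruzsa gives |3A| ≤ K³·|A| = (3.1667)³ · 6 ≈ 190.5278.
Step 4: Compute 3A = A + A + A directly by enumerating all triples (a,b,c) ∈ A³; |3A| = 33.
Step 5: Check 33 ≤ 190.5278? Yes ✓.

K = 19/6, Plünnecke-Ruzsa bound K³|A| ≈ 190.5278, |3A| = 33, inequality holds.


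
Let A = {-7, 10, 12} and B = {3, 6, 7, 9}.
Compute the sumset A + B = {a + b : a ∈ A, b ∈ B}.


A + B = {a + b : a ∈ A, b ∈ B}.
Enumerate all |A|·|B| = 3·4 = 12 pairs (a, b) and collect distinct sums.
a = -7: -7+3=-4, -7+6=-1, -7+7=0, -7+9=2
a = 10: 10+3=13, 10+6=16, 10+7=17, 10+9=19
a = 12: 12+3=15, 12+6=18, 12+7=19, 12+9=21
Collecting distinct sums: A + B = {-4, -1, 0, 2, 13, 15, 16, 17, 18, 19, 21}
|A + B| = 11

A + B = {-4, -1, 0, 2, 13, 15, 16, 17, 18, 19, 21}


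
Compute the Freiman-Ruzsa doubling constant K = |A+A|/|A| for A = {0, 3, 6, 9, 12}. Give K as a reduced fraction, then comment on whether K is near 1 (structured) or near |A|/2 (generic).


|A| = 5.
Compute A + A by enumerating all 25 pairs.
A + A = {0, 3, 6, 9, 12, 15, 18, 21, 24}, so |A + A| = 9.
K = |A + A| / |A| = 9/5 (already in lowest terms) ≈ 1.8000.
Reference: AP of size 5 gives K = 9/5 ≈ 1.8000; a fully generic set of size 5 gives K ≈ 3.0000.

|A| = 5, |A + A| = 9, K = 9/5.


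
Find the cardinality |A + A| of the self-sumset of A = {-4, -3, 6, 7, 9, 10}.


A + A = {a + a' : a, a' ∈ A}; |A| = 6.
General bounds: 2|A| - 1 ≤ |A + A| ≤ |A|(|A|+1)/2, i.e. 11 ≤ |A + A| ≤ 21.
Lower bound 2|A|-1 is attained iff A is an arithmetic progression.
Enumerate sums a + a' for a ≤ a' (symmetric, so this suffices):
a = -4: -4+-4=-8, -4+-3=-7, -4+6=2, -4+7=3, -4+9=5, -4+10=6
a = -3: -3+-3=-6, -3+6=3, -3+7=4, -3+9=6, -3+10=7
a = 6: 6+6=12, 6+7=13, 6+9=15, 6+10=16
a = 7: 7+7=14, 7+9=16, 7+10=17
a = 9: 9+9=18, 9+10=19
a = 10: 10+10=20
Distinct sums: {-8, -7, -6, 2, 3, 4, 5, 6, 7, 12, 13, 14, 15, 16, 17, 18, 19, 20}
|A + A| = 18

|A + A| = 18


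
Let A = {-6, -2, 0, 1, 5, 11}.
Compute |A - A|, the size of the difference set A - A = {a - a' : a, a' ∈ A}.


A - A = {a - a' : a, a' ∈ A}; |A| = 6.
Bounds: 2|A|-1 ≤ |A - A| ≤ |A|² - |A| + 1, i.e. 11 ≤ |A - A| ≤ 31.
Note: 0 ∈ A - A always (from a - a). The set is symmetric: if d ∈ A - A then -d ∈ A - A.
Enumerate nonzero differences d = a - a' with a > a' (then include -d):
Positive differences: {1, 2, 3, 4, 5, 6, 7, 10, 11, 13, 17}
Full difference set: {0} ∪ (positive diffs) ∪ (negative diffs).
|A - A| = 1 + 2·11 = 23 (matches direct enumeration: 23).

|A - A| = 23


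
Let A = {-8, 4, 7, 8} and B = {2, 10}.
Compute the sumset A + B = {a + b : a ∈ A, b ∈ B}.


A + B = {a + b : a ∈ A, b ∈ B}.
Enumerate all |A|·|B| = 4·2 = 8 pairs (a, b) and collect distinct sums.
a = -8: -8+2=-6, -8+10=2
a = 4: 4+2=6, 4+10=14
a = 7: 7+2=9, 7+10=17
a = 8: 8+2=10, 8+10=18
Collecting distinct sums: A + B = {-6, 2, 6, 9, 10, 14, 17, 18}
|A + B| = 8

A + B = {-6, 2, 6, 9, 10, 14, 17, 18}


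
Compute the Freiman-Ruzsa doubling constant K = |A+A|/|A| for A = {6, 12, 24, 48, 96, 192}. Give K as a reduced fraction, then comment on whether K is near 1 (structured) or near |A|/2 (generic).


|A| = 6.
Compute A + A by enumerating all 36 pairs.
A + A = {12, 18, 24, 30, 36, 48, 54, 60, 72, 96, 102, 108, 120, 144, 192, 198, 204, 216, 240, 288, 384}, so |A + A| = 21.
K = |A + A| / |A| = 21/6 = 7/2 ≈ 3.5000.
Reference: AP of size 6 gives K = 11/6 ≈ 1.8333; a fully generic set of size 6 gives K ≈ 3.5000.

|A| = 6, |A + A| = 21, K = 21/6 = 7/2.


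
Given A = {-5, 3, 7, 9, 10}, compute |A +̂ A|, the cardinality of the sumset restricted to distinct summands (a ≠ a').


Restricted sumset: A +̂ A = {a + a' : a ∈ A, a' ∈ A, a ≠ a'}.
Equivalently, take A + A and drop any sum 2a that is achievable ONLY as a + a for a ∈ A (i.e. sums representable only with equal summands).
Enumerate pairs (a, a') with a < a' (symmetric, so each unordered pair gives one sum; this covers all a ≠ a'):
  -5 + 3 = -2
  -5 + 7 = 2
  -5 + 9 = 4
  -5 + 10 = 5
  3 + 7 = 10
  3 + 9 = 12
  3 + 10 = 13
  7 + 9 = 16
  7 + 10 = 17
  9 + 10 = 19
Collected distinct sums: {-2, 2, 4, 5, 10, 12, 13, 16, 17, 19}
|A +̂ A| = 10
(Reference bound: |A +̂ A| ≥ 2|A| - 3 for |A| ≥ 2, with |A| = 5 giving ≥ 7.)

|A +̂ A| = 10


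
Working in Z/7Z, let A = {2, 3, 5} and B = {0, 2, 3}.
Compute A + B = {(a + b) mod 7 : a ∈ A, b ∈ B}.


Work in Z/7Z: reduce every sum a + b modulo 7.
Enumerate all 9 pairs:
a = 2: 2+0=2, 2+2=4, 2+3=5
a = 3: 3+0=3, 3+2=5, 3+3=6
a = 5: 5+0=5, 5+2=0, 5+3=1
Distinct residues collected: {0, 1, 2, 3, 4, 5, 6}
|A + B| = 7 (out of 7 total residues).

A + B = {0, 1, 2, 3, 4, 5, 6}


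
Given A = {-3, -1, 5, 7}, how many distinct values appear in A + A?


A + A = {a + a' : a, a' ∈ A}; |A| = 4.
General bounds: 2|A| - 1 ≤ |A + A| ≤ |A|(|A|+1)/2, i.e. 7 ≤ |A + A| ≤ 10.
Lower bound 2|A|-1 is attained iff A is an arithmetic progression.
Enumerate sums a + a' for a ≤ a' (symmetric, so this suffices):
a = -3: -3+-3=-6, -3+-1=-4, -3+5=2, -3+7=4
a = -1: -1+-1=-2, -1+5=4, -1+7=6
a = 5: 5+5=10, 5+7=12
a = 7: 7+7=14
Distinct sums: {-6, -4, -2, 2, 4, 6, 10, 12, 14}
|A + A| = 9

|A + A| = 9


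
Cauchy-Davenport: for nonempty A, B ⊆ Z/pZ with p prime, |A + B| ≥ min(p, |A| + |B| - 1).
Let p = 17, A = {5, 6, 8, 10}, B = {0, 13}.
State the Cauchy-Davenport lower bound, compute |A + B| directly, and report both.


Cauchy-Davenport: |A + B| ≥ min(p, |A| + |B| - 1) for A, B nonempty in Z/pZ.
|A| = 4, |B| = 2, p = 17.
CD lower bound = min(17, 4 + 2 - 1) = min(17, 5) = 5.
Compute A + B mod 17 directly:
a = 5: 5+0=5, 5+13=1
a = 6: 6+0=6, 6+13=2
a = 8: 8+0=8, 8+13=4
a = 10: 10+0=10, 10+13=6
A + B = {1, 2, 4, 5, 6, 8, 10}, so |A + B| = 7.
Verify: 7 ≥ 5? Yes ✓.

CD lower bound = 5, actual |A + B| = 7.


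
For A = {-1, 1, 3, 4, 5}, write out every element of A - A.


A - A = {a - a' : a, a' ∈ A}.
Compute a - a' for each ordered pair (a, a'):
a = -1: -1--1=0, -1-1=-2, -1-3=-4, -1-4=-5, -1-5=-6
a = 1: 1--1=2, 1-1=0, 1-3=-2, 1-4=-3, 1-5=-4
a = 3: 3--1=4, 3-1=2, 3-3=0, 3-4=-1, 3-5=-2
a = 4: 4--1=5, 4-1=3, 4-3=1, 4-4=0, 4-5=-1
a = 5: 5--1=6, 5-1=4, 5-3=2, 5-4=1, 5-5=0
Collecting distinct values (and noting 0 appears from a-a):
A - A = {-6, -5, -4, -3, -2, -1, 0, 1, 2, 3, 4, 5, 6}
|A - A| = 13

A - A = {-6, -5, -4, -3, -2, -1, 0, 1, 2, 3, 4, 5, 6}


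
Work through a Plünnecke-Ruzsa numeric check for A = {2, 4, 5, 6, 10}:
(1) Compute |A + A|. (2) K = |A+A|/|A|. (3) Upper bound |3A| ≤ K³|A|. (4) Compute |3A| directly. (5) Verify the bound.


|A| = 5.
Step 1: Compute A + A by enumerating all 25 pairs.
A + A = {4, 6, 7, 8, 9, 10, 11, 12, 14, 15, 16, 20}, so |A + A| = 12.
Step 2: Doubling constant K = |A + A|/|A| = 12/5 = 12/5 ≈ 2.4000.
Step 3: Plünnecke-Ruzsa gives |3A| ≤ K³·|A| = (2.4000)³ · 5 ≈ 69.1200.
Step 4: Compute 3A = A + A + A directly by enumerating all triples (a,b,c) ∈ A³; |3A| = 20.
Step 5: Check 20 ≤ 69.1200? Yes ✓.

K = 12/5, Plünnecke-Ruzsa bound K³|A| ≈ 69.1200, |3A| = 20, inequality holds.


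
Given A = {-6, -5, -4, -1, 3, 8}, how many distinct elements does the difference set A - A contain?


A - A = {a - a' : a, a' ∈ A}; |A| = 6.
Bounds: 2|A|-1 ≤ |A - A| ≤ |A|² - |A| + 1, i.e. 11 ≤ |A - A| ≤ 31.
Note: 0 ∈ A - A always (from a - a). The set is symmetric: if d ∈ A - A then -d ∈ A - A.
Enumerate nonzero differences d = a - a' with a > a' (then include -d):
Positive differences: {1, 2, 3, 4, 5, 7, 8, 9, 12, 13, 14}
Full difference set: {0} ∪ (positive diffs) ∪ (negative diffs).
|A - A| = 1 + 2·11 = 23 (matches direct enumeration: 23).

|A - A| = 23


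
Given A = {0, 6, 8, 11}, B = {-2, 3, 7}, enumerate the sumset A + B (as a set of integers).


A + B = {a + b : a ∈ A, b ∈ B}.
Enumerate all |A|·|B| = 4·3 = 12 pairs (a, b) and collect distinct sums.
a = 0: 0+-2=-2, 0+3=3, 0+7=7
a = 6: 6+-2=4, 6+3=9, 6+7=13
a = 8: 8+-2=6, 8+3=11, 8+7=15
a = 11: 11+-2=9, 11+3=14, 11+7=18
Collecting distinct sums: A + B = {-2, 3, 4, 6, 7, 9, 11, 13, 14, 15, 18}
|A + B| = 11

A + B = {-2, 3, 4, 6, 7, 9, 11, 13, 14, 15, 18}


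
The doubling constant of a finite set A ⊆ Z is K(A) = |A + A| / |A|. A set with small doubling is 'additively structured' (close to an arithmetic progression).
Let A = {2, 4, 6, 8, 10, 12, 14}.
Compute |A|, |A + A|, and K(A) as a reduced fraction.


|A| = 7.
Compute A + A by enumerating all 49 pairs.
A + A = {4, 6, 8, 10, 12, 14, 16, 18, 20, 22, 24, 26, 28}, so |A + A| = 13.
K = |A + A| / |A| = 13/7 (already in lowest terms) ≈ 1.8571.
Reference: AP of size 7 gives K = 13/7 ≈ 1.8571; a fully generic set of size 7 gives K ≈ 4.0000.

|A| = 7, |A + A| = 13, K = 13/7.


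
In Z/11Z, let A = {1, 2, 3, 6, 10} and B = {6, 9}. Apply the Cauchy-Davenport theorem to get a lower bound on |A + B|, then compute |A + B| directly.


Cauchy-Davenport: |A + B| ≥ min(p, |A| + |B| - 1) for A, B nonempty in Z/pZ.
|A| = 5, |B| = 2, p = 11.
CD lower bound = min(11, 5 + 2 - 1) = min(11, 6) = 6.
Compute A + B mod 11 directly:
a = 1: 1+6=7, 1+9=10
a = 2: 2+6=8, 2+9=0
a = 3: 3+6=9, 3+9=1
a = 6: 6+6=1, 6+9=4
a = 10: 10+6=5, 10+9=8
A + B = {0, 1, 4, 5, 7, 8, 9, 10}, so |A + B| = 8.
Verify: 8 ≥ 6? Yes ✓.

CD lower bound = 6, actual |A + B| = 8.


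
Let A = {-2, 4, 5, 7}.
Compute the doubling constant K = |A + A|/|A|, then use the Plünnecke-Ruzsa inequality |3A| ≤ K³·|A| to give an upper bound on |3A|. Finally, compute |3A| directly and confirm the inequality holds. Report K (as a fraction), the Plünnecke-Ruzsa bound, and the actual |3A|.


|A| = 4.
Step 1: Compute A + A by enumerating all 16 pairs.
A + A = {-4, 2, 3, 5, 8, 9, 10, 11, 12, 14}, so |A + A| = 10.
Step 2: Doubling constant K = |A + A|/|A| = 10/4 = 10/4 ≈ 2.5000.
Step 3: Plünnecke-Ruzsa gives |3A| ≤ K³·|A| = (2.5000)³ · 4 ≈ 62.5000.
Step 4: Compute 3A = A + A + A directly by enumerating all triples (a,b,c) ∈ A³; |3A| = 18.
Step 5: Check 18 ≤ 62.5000? Yes ✓.

K = 10/4, Plünnecke-Ruzsa bound K³|A| ≈ 62.5000, |3A| = 18, inequality holds.


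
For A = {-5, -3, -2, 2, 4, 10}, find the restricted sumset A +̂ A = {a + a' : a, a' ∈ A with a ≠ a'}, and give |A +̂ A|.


Restricted sumset: A +̂ A = {a + a' : a ∈ A, a' ∈ A, a ≠ a'}.
Equivalently, take A + A and drop any sum 2a that is achievable ONLY as a + a for a ∈ A (i.e. sums representable only with equal summands).
Enumerate pairs (a, a') with a < a' (symmetric, so each unordered pair gives one sum; this covers all a ≠ a'):
  -5 + -3 = -8
  -5 + -2 = -7
  -5 + 2 = -3
  -5 + 4 = -1
  -5 + 10 = 5
  -3 + -2 = -5
  -3 + 2 = -1
  -3 + 4 = 1
  -3 + 10 = 7
  -2 + 2 = 0
  -2 + 4 = 2
  -2 + 10 = 8
  2 + 4 = 6
  2 + 10 = 12
  4 + 10 = 14
Collected distinct sums: {-8, -7, -5, -3, -1, 0, 1, 2, 5, 6, 7, 8, 12, 14}
|A +̂ A| = 14
(Reference bound: |A +̂ A| ≥ 2|A| - 3 for |A| ≥ 2, with |A| = 6 giving ≥ 9.)

|A +̂ A| = 14


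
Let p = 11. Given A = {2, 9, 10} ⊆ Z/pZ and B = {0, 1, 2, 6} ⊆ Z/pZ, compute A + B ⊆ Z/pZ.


Work in Z/11Z: reduce every sum a + b modulo 11.
Enumerate all 12 pairs:
a = 2: 2+0=2, 2+1=3, 2+2=4, 2+6=8
a = 9: 9+0=9, 9+1=10, 9+2=0, 9+6=4
a = 10: 10+0=10, 10+1=0, 10+2=1, 10+6=5
Distinct residues collected: {0, 1, 2, 3, 4, 5, 8, 9, 10}
|A + B| = 9 (out of 11 total residues).

A + B = {0, 1, 2, 3, 4, 5, 8, 9, 10}


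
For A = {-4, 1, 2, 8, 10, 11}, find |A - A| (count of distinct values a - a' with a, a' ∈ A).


A - A = {a - a' : a, a' ∈ A}; |A| = 6.
Bounds: 2|A|-1 ≤ |A - A| ≤ |A|² - |A| + 1, i.e. 11 ≤ |A - A| ≤ 31.
Note: 0 ∈ A - A always (from a - a). The set is symmetric: if d ∈ A - A then -d ∈ A - A.
Enumerate nonzero differences d = a - a' with a > a' (then include -d):
Positive differences: {1, 2, 3, 5, 6, 7, 8, 9, 10, 12, 14, 15}
Full difference set: {0} ∪ (positive diffs) ∪ (negative diffs).
|A - A| = 1 + 2·12 = 25 (matches direct enumeration: 25).

|A - A| = 25


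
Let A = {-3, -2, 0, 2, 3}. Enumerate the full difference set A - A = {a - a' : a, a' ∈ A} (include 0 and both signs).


A - A = {a - a' : a, a' ∈ A}.
Compute a - a' for each ordered pair (a, a'):
a = -3: -3--3=0, -3--2=-1, -3-0=-3, -3-2=-5, -3-3=-6
a = -2: -2--3=1, -2--2=0, -2-0=-2, -2-2=-4, -2-3=-5
a = 0: 0--3=3, 0--2=2, 0-0=0, 0-2=-2, 0-3=-3
a = 2: 2--3=5, 2--2=4, 2-0=2, 2-2=0, 2-3=-1
a = 3: 3--3=6, 3--2=5, 3-0=3, 3-2=1, 3-3=0
Collecting distinct values (and noting 0 appears from a-a):
A - A = {-6, -5, -4, -3, -2, -1, 0, 1, 2, 3, 4, 5, 6}
|A - A| = 13

A - A = {-6, -5, -4, -3, -2, -1, 0, 1, 2, 3, 4, 5, 6}


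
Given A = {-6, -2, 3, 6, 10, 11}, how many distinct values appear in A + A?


A + A = {a + a' : a, a' ∈ A}; |A| = 6.
General bounds: 2|A| - 1 ≤ |A + A| ≤ |A|(|A|+1)/2, i.e. 11 ≤ |A + A| ≤ 21.
Lower bound 2|A|-1 is attained iff A is an arithmetic progression.
Enumerate sums a + a' for a ≤ a' (symmetric, so this suffices):
a = -6: -6+-6=-12, -6+-2=-8, -6+3=-3, -6+6=0, -6+10=4, -6+11=5
a = -2: -2+-2=-4, -2+3=1, -2+6=4, -2+10=8, -2+11=9
a = 3: 3+3=6, 3+6=9, 3+10=13, 3+11=14
a = 6: 6+6=12, 6+10=16, 6+11=17
a = 10: 10+10=20, 10+11=21
a = 11: 11+11=22
Distinct sums: {-12, -8, -4, -3, 0, 1, 4, 5, 6, 8, 9, 12, 13, 14, 16, 17, 20, 21, 22}
|A + A| = 19

|A + A| = 19


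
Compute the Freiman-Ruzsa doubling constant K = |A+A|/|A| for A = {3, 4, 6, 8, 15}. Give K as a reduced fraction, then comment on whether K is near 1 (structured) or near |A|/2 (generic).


|A| = 5.
Compute A + A by enumerating all 25 pairs.
A + A = {6, 7, 8, 9, 10, 11, 12, 14, 16, 18, 19, 21, 23, 30}, so |A + A| = 14.
K = |A + A| / |A| = 14/5 (already in lowest terms) ≈ 2.8000.
Reference: AP of size 5 gives K = 9/5 ≈ 1.8000; a fully generic set of size 5 gives K ≈ 3.0000.

|A| = 5, |A + A| = 14, K = 14/5.


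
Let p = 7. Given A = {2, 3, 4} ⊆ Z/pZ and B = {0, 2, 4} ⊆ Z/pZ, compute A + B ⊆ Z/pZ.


Work in Z/7Z: reduce every sum a + b modulo 7.
Enumerate all 9 pairs:
a = 2: 2+0=2, 2+2=4, 2+4=6
a = 3: 3+0=3, 3+2=5, 3+4=0
a = 4: 4+0=4, 4+2=6, 4+4=1
Distinct residues collected: {0, 1, 2, 3, 4, 5, 6}
|A + B| = 7 (out of 7 total residues).

A + B = {0, 1, 2, 3, 4, 5, 6}


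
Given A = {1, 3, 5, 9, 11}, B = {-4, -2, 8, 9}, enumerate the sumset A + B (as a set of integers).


A + B = {a + b : a ∈ A, b ∈ B}.
Enumerate all |A|·|B| = 5·4 = 20 pairs (a, b) and collect distinct sums.
a = 1: 1+-4=-3, 1+-2=-1, 1+8=9, 1+9=10
a = 3: 3+-4=-1, 3+-2=1, 3+8=11, 3+9=12
a = 5: 5+-4=1, 5+-2=3, 5+8=13, 5+9=14
a = 9: 9+-4=5, 9+-2=7, 9+8=17, 9+9=18
a = 11: 11+-4=7, 11+-2=9, 11+8=19, 11+9=20
Collecting distinct sums: A + B = {-3, -1, 1, 3, 5, 7, 9, 10, 11, 12, 13, 14, 17, 18, 19, 20}
|A + B| = 16

A + B = {-3, -1, 1, 3, 5, 7, 9, 10, 11, 12, 13, 14, 17, 18, 19, 20}


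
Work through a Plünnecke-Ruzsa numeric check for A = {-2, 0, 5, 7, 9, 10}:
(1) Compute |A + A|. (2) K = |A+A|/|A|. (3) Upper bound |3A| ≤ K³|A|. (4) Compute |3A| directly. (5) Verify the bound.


|A| = 6.
Step 1: Compute A + A by enumerating all 36 pairs.
A + A = {-4, -2, 0, 3, 5, 7, 8, 9, 10, 12, 14, 15, 16, 17, 18, 19, 20}, so |A + A| = 17.
Step 2: Doubling constant K = |A + A|/|A| = 17/6 = 17/6 ≈ 2.8333.
Step 3: Plünnecke-Ruzsa gives |3A| ≤ K³·|A| = (2.8333)³ · 6 ≈ 136.4722.
Step 4: Compute 3A = A + A + A directly by enumerating all triples (a,b,c) ∈ A³; |3A| = 31.
Step 5: Check 31 ≤ 136.4722? Yes ✓.

K = 17/6, Plünnecke-Ruzsa bound K³|A| ≈ 136.4722, |3A| = 31, inequality holds.


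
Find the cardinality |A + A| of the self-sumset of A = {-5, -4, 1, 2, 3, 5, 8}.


A + A = {a + a' : a, a' ∈ A}; |A| = 7.
General bounds: 2|A| - 1 ≤ |A + A| ≤ |A|(|A|+1)/2, i.e. 13 ≤ |A + A| ≤ 28.
Lower bound 2|A|-1 is attained iff A is an arithmetic progression.
Enumerate sums a + a' for a ≤ a' (symmetric, so this suffices):
a = -5: -5+-5=-10, -5+-4=-9, -5+1=-4, -5+2=-3, -5+3=-2, -5+5=0, -5+8=3
a = -4: -4+-4=-8, -4+1=-3, -4+2=-2, -4+3=-1, -4+5=1, -4+8=4
a = 1: 1+1=2, 1+2=3, 1+3=4, 1+5=6, 1+8=9
a = 2: 2+2=4, 2+3=5, 2+5=7, 2+8=10
a = 3: 3+3=6, 3+5=8, 3+8=11
a = 5: 5+5=10, 5+8=13
a = 8: 8+8=16
Distinct sums: {-10, -9, -8, -4, -3, -2, -1, 0, 1, 2, 3, 4, 5, 6, 7, 8, 9, 10, 11, 13, 16}
|A + A| = 21

|A + A| = 21


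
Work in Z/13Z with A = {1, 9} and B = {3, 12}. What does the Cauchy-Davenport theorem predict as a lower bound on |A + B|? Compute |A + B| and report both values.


Cauchy-Davenport: |A + B| ≥ min(p, |A| + |B| - 1) for A, B nonempty in Z/pZ.
|A| = 2, |B| = 2, p = 13.
CD lower bound = min(13, 2 + 2 - 1) = min(13, 3) = 3.
Compute A + B mod 13 directly:
a = 1: 1+3=4, 1+12=0
a = 9: 9+3=12, 9+12=8
A + B = {0, 4, 8, 12}, so |A + B| = 4.
Verify: 4 ≥ 3? Yes ✓.

CD lower bound = 3, actual |A + B| = 4.


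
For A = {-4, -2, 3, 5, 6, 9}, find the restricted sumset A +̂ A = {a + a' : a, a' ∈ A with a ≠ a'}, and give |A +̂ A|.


Restricted sumset: A +̂ A = {a + a' : a ∈ A, a' ∈ A, a ≠ a'}.
Equivalently, take A + A and drop any sum 2a that is achievable ONLY as a + a for a ∈ A (i.e. sums representable only with equal summands).
Enumerate pairs (a, a') with a < a' (symmetric, so each unordered pair gives one sum; this covers all a ≠ a'):
  -4 + -2 = -6
  -4 + 3 = -1
  -4 + 5 = 1
  -4 + 6 = 2
  -4 + 9 = 5
  -2 + 3 = 1
  -2 + 5 = 3
  -2 + 6 = 4
  -2 + 9 = 7
  3 + 5 = 8
  3 + 6 = 9
  3 + 9 = 12
  5 + 6 = 11
  5 + 9 = 14
  6 + 9 = 15
Collected distinct sums: {-6, -1, 1, 2, 3, 4, 5, 7, 8, 9, 11, 12, 14, 15}
|A +̂ A| = 14
(Reference bound: |A +̂ A| ≥ 2|A| - 3 for |A| ≥ 2, with |A| = 6 giving ≥ 9.)

|A +̂ A| = 14


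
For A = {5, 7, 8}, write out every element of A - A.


A - A = {a - a' : a, a' ∈ A}.
Compute a - a' for each ordered pair (a, a'):
a = 5: 5-5=0, 5-7=-2, 5-8=-3
a = 7: 7-5=2, 7-7=0, 7-8=-1
a = 8: 8-5=3, 8-7=1, 8-8=0
Collecting distinct values (and noting 0 appears from a-a):
A - A = {-3, -2, -1, 0, 1, 2, 3}
|A - A| = 7

A - A = {-3, -2, -1, 0, 1, 2, 3}


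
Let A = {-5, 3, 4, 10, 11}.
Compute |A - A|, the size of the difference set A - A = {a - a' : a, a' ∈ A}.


A - A = {a - a' : a, a' ∈ A}; |A| = 5.
Bounds: 2|A|-1 ≤ |A - A| ≤ |A|² - |A| + 1, i.e. 9 ≤ |A - A| ≤ 21.
Note: 0 ∈ A - A always (from a - a). The set is symmetric: if d ∈ A - A then -d ∈ A - A.
Enumerate nonzero differences d = a - a' with a > a' (then include -d):
Positive differences: {1, 6, 7, 8, 9, 15, 16}
Full difference set: {0} ∪ (positive diffs) ∪ (negative diffs).
|A - A| = 1 + 2·7 = 15 (matches direct enumeration: 15).

|A - A| = 15


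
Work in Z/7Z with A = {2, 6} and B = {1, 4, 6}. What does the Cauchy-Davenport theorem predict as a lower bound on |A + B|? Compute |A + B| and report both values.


Cauchy-Davenport: |A + B| ≥ min(p, |A| + |B| - 1) for A, B nonempty in Z/pZ.
|A| = 2, |B| = 3, p = 7.
CD lower bound = min(7, 2 + 3 - 1) = min(7, 4) = 4.
Compute A + B mod 7 directly:
a = 2: 2+1=3, 2+4=6, 2+6=1
a = 6: 6+1=0, 6+4=3, 6+6=5
A + B = {0, 1, 3, 5, 6}, so |A + B| = 5.
Verify: 5 ≥ 4? Yes ✓.

CD lower bound = 4, actual |A + B| = 5.
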